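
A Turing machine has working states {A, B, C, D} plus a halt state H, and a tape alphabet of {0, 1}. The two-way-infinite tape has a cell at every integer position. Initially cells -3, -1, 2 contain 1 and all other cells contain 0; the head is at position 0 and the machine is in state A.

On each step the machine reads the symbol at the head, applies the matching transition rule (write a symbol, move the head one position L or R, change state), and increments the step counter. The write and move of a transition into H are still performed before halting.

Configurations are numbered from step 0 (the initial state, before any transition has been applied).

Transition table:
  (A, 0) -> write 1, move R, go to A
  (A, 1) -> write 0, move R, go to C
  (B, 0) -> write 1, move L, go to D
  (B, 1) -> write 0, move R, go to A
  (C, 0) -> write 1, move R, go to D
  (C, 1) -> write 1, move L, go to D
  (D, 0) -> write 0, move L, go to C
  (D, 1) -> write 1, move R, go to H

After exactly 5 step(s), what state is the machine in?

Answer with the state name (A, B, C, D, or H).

Answer: C

Derivation:
Step 1: in state A at pos 0, read 0 -> (A,0)->write 1,move R,goto A. Now: state=A, head=1, tape[-4..3]=01011010 (head:      ^)
Step 2: in state A at pos 1, read 0 -> (A,0)->write 1,move R,goto A. Now: state=A, head=2, tape[-4..3]=01011110 (head:       ^)
Step 3: in state A at pos 2, read 1 -> (A,1)->write 0,move R,goto C. Now: state=C, head=3, tape[-4..4]=010111000 (head:        ^)
Step 4: in state C at pos 3, read 0 -> (C,0)->write 1,move R,goto D. Now: state=D, head=4, tape[-4..5]=0101110100 (head:         ^)
Step 5: in state D at pos 4, read 0 -> (D,0)->write 0,move L,goto C. Now: state=C, head=3, tape[-4..5]=0101110100 (head:        ^)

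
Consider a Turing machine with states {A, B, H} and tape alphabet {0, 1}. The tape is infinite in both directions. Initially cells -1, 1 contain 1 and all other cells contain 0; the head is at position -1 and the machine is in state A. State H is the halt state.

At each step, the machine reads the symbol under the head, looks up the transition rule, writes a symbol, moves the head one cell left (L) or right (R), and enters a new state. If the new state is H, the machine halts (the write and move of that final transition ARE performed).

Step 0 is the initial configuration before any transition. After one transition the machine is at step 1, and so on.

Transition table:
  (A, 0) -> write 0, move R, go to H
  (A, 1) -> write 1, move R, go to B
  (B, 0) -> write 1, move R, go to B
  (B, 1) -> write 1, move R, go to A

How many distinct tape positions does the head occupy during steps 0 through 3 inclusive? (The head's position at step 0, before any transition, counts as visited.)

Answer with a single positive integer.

Step 1: in state A at pos -1, read 1 -> (A,1)->write 1,move R,goto B. Now: state=B, head=0, tape[-2..2]=01010 (head:   ^)
Step 2: in state B at pos 0, read 0 -> (B,0)->write 1,move R,goto B. Now: state=B, head=1, tape[-2..2]=01110 (head:    ^)
Step 3: in state B at pos 1, read 1 -> (B,1)->write 1,move R,goto A. Now: state=A, head=2, tape[-2..3]=011100 (head:     ^)
Head positions at steps 0..3: starting at -1, distinct positions visited = {-1, 0, 1, 2} -> 4 position(s)

Answer: 4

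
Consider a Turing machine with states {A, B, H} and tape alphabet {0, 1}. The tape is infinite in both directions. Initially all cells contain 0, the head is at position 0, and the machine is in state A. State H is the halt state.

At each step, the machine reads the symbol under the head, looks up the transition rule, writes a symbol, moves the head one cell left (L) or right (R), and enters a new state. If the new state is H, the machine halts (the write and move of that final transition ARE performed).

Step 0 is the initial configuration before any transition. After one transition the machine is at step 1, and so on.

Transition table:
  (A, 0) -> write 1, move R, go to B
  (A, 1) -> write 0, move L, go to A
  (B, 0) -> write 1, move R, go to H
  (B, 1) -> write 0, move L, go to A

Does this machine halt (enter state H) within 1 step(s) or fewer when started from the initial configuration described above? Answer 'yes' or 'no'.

Step 1: in state A at pos 0, read 0 -> (A,0)->write 1,move R,goto B. Now: state=B, head=1, tape[-1..2]=0100 (head:   ^)
After 1 step(s): state = B (not H) -> not halted within 1 -> no

Answer: no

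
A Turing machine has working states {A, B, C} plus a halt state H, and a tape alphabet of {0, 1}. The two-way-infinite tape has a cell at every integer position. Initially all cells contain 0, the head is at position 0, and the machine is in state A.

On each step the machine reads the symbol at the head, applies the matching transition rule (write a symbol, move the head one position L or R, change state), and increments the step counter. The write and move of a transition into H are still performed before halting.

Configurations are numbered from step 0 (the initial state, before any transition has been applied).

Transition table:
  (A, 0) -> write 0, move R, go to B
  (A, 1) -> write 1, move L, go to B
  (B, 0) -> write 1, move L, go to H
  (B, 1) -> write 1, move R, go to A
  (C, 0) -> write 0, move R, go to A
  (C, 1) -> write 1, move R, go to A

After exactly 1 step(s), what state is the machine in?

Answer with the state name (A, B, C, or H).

Step 1: in state A at pos 0, read 0 -> (A,0)->write 0,move R,goto B. Now: state=B, head=1, tape[-1..2]=0000 (head:   ^)

Answer: B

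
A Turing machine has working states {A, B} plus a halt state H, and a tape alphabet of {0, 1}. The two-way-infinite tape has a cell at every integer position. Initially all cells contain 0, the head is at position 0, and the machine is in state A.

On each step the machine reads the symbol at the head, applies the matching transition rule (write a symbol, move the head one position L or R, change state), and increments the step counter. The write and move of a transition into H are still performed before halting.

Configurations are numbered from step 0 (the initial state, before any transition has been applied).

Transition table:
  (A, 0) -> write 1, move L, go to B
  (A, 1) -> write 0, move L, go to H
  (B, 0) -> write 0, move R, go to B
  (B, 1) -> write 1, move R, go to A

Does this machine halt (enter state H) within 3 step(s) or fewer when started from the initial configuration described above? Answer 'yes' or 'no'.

Answer: no

Derivation:
Step 1: in state A at pos 0, read 0 -> (A,0)->write 1,move L,goto B. Now: state=B, head=-1, tape[-2..1]=0010 (head:  ^)
Step 2: in state B at pos -1, read 0 -> (B,0)->write 0,move R,goto B. Now: state=B, head=0, tape[-2..1]=0010 (head:   ^)
Step 3: in state B at pos 0, read 1 -> (B,1)->write 1,move R,goto A. Now: state=A, head=1, tape[-2..2]=00100 (head:    ^)
After 3 step(s): state = A (not H) -> not halted within 3 -> no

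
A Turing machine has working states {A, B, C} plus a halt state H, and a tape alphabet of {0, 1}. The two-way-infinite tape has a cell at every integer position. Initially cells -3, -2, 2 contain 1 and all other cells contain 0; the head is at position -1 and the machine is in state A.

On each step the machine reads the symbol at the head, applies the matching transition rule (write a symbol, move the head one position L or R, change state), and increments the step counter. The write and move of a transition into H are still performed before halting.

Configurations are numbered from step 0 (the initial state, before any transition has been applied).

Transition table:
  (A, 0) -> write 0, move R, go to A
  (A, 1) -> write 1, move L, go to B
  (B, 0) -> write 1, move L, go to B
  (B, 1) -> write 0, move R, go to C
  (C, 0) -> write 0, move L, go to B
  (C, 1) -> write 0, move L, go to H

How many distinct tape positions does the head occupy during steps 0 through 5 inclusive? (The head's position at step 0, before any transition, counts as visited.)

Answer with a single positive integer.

Answer: 4

Derivation:
Step 1: in state A at pos -1, read 0 -> (A,0)->write 0,move R,goto A. Now: state=A, head=0, tape[-4..3]=01100010 (head:     ^)
Step 2: in state A at pos 0, read 0 -> (A,0)->write 0,move R,goto A. Now: state=A, head=1, tape[-4..3]=01100010 (head:      ^)
Step 3: in state A at pos 1, read 0 -> (A,0)->write 0,move R,goto A. Now: state=A, head=2, tape[-4..3]=01100010 (head:       ^)
Step 4: in state A at pos 2, read 1 -> (A,1)->write 1,move L,goto B. Now: state=B, head=1, tape[-4..3]=01100010 (head:      ^)
Step 5: in state B at pos 1, read 0 -> (B,0)->write 1,move L,goto B. Now: state=B, head=0, tape[-4..3]=01100110 (head:     ^)
Head positions at steps 0..5: starting at -1, distinct positions visited = {-1, 0, 1, 2} -> 4 position(s)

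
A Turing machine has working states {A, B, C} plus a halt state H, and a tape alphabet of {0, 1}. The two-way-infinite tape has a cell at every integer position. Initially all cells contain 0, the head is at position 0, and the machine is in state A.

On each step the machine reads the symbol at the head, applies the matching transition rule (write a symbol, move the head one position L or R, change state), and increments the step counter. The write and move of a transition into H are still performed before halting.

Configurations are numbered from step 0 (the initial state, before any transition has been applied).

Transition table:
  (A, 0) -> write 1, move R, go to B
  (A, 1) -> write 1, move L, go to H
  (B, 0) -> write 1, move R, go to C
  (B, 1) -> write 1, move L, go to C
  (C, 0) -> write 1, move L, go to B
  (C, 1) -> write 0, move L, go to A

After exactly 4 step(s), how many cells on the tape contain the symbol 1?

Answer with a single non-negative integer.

Step 1: in state A at pos 0, read 0 -> (A,0)->write 1,move R,goto B. Now: state=B, head=1, tape[-1..2]=0100 (head:   ^)
Step 2: in state B at pos 1, read 0 -> (B,0)->write 1,move R,goto C. Now: state=C, head=2, tape[-1..3]=01100 (head:    ^)
Step 3: in state C at pos 2, read 0 -> (C,0)->write 1,move L,goto B. Now: state=B, head=1, tape[-1..3]=01110 (head:   ^)
Step 4: in state B at pos 1, read 1 -> (B,1)->write 1,move L,goto C. Now: state=C, head=0, tape[-1..3]=01110 (head:  ^)
Cells containing 1 after step 4: {0, 1, 2} -> 3 cell(s)

Answer: 3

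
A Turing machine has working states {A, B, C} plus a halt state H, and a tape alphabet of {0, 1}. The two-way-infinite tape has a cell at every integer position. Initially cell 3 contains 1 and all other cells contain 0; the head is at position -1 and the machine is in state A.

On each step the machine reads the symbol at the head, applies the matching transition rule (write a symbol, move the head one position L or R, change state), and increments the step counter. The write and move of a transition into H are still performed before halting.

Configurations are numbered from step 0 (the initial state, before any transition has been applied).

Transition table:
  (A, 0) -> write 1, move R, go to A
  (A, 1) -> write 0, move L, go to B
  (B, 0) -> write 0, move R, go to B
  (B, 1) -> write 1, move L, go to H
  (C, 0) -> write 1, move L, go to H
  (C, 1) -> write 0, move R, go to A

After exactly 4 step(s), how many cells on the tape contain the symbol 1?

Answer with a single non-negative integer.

Step 1: in state A at pos -1, read 0 -> (A,0)->write 1,move R,goto A. Now: state=A, head=0, tape[-2..4]=0100010 (head:   ^)
Step 2: in state A at pos 0, read 0 -> (A,0)->write 1,move R,goto A. Now: state=A, head=1, tape[-2..4]=0110010 (head:    ^)
Step 3: in state A at pos 1, read 0 -> (A,0)->write 1,move R,goto A. Now: state=A, head=2, tape[-2..4]=0111010 (head:     ^)
Step 4: in state A at pos 2, read 0 -> (A,0)->write 1,move R,goto A. Now: state=A, head=3, tape[-2..4]=0111110 (head:      ^)
Cells containing 1 after step 4: {-1, 0, 1, 2, 3} -> 5 cell(s)

Answer: 5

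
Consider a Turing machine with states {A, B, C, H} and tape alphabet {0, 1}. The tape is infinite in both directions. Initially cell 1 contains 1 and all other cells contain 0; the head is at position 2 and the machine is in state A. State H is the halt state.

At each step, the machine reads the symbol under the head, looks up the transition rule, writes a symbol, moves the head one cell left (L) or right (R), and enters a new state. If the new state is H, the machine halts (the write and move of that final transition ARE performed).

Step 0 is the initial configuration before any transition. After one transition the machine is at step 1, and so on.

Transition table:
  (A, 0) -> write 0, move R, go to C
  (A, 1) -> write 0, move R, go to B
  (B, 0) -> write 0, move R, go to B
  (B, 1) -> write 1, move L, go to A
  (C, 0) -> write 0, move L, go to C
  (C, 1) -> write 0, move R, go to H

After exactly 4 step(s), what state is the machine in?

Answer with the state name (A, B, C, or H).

Step 1: in state A at pos 2, read 0 -> (A,0)->write 0,move R,goto C. Now: state=C, head=3, tape[0..4]=01000 (head:    ^)
Step 2: in state C at pos 3, read 0 -> (C,0)->write 0,move L,goto C. Now: state=C, head=2, tape[0..4]=01000 (head:   ^)
Step 3: in state C at pos 2, read 0 -> (C,0)->write 0,move L,goto C. Now: state=C, head=1, tape[0..4]=01000 (head:  ^)
Step 4: in state C at pos 1, read 1 -> (C,1)->write 0,move R,goto H. Now: state=H, head=2, tape[0..4]=00000 (head:   ^)

Answer: H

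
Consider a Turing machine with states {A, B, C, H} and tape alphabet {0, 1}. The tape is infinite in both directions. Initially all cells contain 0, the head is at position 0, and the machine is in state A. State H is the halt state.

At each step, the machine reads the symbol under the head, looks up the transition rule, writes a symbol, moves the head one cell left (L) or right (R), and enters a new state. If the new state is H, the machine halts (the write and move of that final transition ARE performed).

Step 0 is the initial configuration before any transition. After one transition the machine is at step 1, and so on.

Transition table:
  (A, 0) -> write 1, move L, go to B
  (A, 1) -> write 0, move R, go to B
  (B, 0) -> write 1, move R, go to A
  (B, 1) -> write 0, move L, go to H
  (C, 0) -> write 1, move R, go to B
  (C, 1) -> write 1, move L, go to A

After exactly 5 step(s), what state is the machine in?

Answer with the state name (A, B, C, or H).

Step 1: in state A at pos 0, read 0 -> (A,0)->write 1,move L,goto B. Now: state=B, head=-1, tape[-2..1]=0010 (head:  ^)
Step 2: in state B at pos -1, read 0 -> (B,0)->write 1,move R,goto A. Now: state=A, head=0, tape[-2..1]=0110 (head:   ^)
Step 3: in state A at pos 0, read 1 -> (A,1)->write 0,move R,goto B. Now: state=B, head=1, tape[-2..2]=01000 (head:    ^)
Step 4: in state B at pos 1, read 0 -> (B,0)->write 1,move R,goto A. Now: state=A, head=2, tape[-2..3]=010100 (head:     ^)
Step 5: in state A at pos 2, read 0 -> (A,0)->write 1,move L,goto B. Now: state=B, head=1, tape[-2..3]=010110 (head:    ^)

Answer: B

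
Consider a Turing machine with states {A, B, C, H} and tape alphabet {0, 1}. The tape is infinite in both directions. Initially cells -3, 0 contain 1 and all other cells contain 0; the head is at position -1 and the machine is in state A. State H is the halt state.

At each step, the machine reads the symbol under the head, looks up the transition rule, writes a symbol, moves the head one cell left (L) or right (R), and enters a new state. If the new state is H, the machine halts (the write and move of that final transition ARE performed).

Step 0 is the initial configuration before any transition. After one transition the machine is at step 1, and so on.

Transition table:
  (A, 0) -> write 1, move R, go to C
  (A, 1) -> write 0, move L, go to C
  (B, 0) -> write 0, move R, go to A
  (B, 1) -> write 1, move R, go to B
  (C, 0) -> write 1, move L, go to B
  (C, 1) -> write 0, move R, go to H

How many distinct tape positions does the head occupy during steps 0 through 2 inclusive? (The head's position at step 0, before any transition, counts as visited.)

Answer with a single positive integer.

Answer: 3

Derivation:
Step 1: in state A at pos -1, read 0 -> (A,0)->write 1,move R,goto C. Now: state=C, head=0, tape[-4..1]=010110 (head:     ^)
Step 2: in state C at pos 0, read 1 -> (C,1)->write 0,move R,goto H. Now: state=H, head=1, tape[-4..2]=0101000 (head:      ^)
Head positions at steps 0..2: starting at -1, distinct positions visited = {-1, 0, 1} -> 3 position(s)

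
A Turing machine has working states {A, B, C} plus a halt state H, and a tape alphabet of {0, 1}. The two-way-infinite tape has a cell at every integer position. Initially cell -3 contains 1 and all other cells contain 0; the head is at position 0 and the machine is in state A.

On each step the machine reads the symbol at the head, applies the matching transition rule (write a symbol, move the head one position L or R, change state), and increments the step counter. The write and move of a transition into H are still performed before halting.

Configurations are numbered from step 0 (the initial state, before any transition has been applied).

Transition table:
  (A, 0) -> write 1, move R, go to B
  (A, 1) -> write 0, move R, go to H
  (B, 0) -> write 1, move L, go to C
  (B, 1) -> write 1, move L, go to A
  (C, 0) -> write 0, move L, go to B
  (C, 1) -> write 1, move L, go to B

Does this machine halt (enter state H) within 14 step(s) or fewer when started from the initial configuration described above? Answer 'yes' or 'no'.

Answer: yes

Derivation:
Step 1: in state A at pos 0, read 0 -> (A,0)->write 1,move R,goto B. Now: state=B, head=1, tape[-4..2]=0100100 (head:      ^)
Step 2: in state B at pos 1, read 0 -> (B,0)->write 1,move L,goto C. Now: state=C, head=0, tape[-4..2]=0100110 (head:     ^)
Step 3: in state C at pos 0, read 1 -> (C,1)->write 1,move L,goto B. Now: state=B, head=-1, tape[-4..2]=0100110 (head:    ^)
Step 4: in state B at pos -1, read 0 -> (B,0)->write 1,move L,goto C. Now: state=C, head=-2, tape[-4..2]=0101110 (head:   ^)
Step 5: in state C at pos -2, read 0 -> (C,0)->write 0,move L,goto B. Now: state=B, head=-3, tape[-4..2]=0101110 (head:  ^)
Step 6: in state B at pos -3, read 1 -> (B,1)->write 1,move L,goto A. Now: state=A, head=-4, tape[-5..2]=00101110 (head:  ^)
Step 7: in state A at pos -4, read 0 -> (A,0)->write 1,move R,goto B. Now: state=B, head=-3, tape[-5..2]=01101110 (head:   ^)
Step 8: in state B at pos -3, read 1 -> (B,1)->write 1,move L,goto A. Now: state=A, head=-4, tape[-5..2]=01101110 (head:  ^)
Step 9: in state A at pos -4, read 1 -> (A,1)->write 0,move R,goto H. Now: state=H, head=-3, tape[-5..2]=00101110 (head:   ^)
State H reached at step 9; 9 <= 14 -> yes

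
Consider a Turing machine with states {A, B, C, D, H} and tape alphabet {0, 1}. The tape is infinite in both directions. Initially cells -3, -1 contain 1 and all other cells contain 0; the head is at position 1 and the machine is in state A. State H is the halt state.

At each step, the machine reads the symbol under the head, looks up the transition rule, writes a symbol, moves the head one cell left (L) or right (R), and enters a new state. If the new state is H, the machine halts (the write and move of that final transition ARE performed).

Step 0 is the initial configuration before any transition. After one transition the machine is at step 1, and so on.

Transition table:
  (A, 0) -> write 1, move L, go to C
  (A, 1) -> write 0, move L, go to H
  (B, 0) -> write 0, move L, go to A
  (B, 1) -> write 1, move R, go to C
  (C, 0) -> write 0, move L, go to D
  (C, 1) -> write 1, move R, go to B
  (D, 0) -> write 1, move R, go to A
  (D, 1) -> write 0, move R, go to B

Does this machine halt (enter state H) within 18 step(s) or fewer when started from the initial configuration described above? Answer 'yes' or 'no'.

Answer: yes

Derivation:
Step 1: in state A at pos 1, read 0 -> (A,0)->write 1,move L,goto C. Now: state=C, head=0, tape[-4..2]=0101010 (head:     ^)
Step 2: in state C at pos 0, read 0 -> (C,0)->write 0,move L,goto D. Now: state=D, head=-1, tape[-4..2]=0101010 (head:    ^)
Step 3: in state D at pos -1, read 1 -> (D,1)->write 0,move R,goto B. Now: state=B, head=0, tape[-4..2]=0100010 (head:     ^)
Step 4: in state B at pos 0, read 0 -> (B,0)->write 0,move L,goto A. Now: state=A, head=-1, tape[-4..2]=0100010 (head:    ^)
Step 5: in state A at pos -1, read 0 -> (A,0)->write 1,move L,goto C. Now: state=C, head=-2, tape[-4..2]=0101010 (head:   ^)
Step 6: in state C at pos -2, read 0 -> (C,0)->write 0,move L,goto D. Now: state=D, head=-3, tape[-4..2]=0101010 (head:  ^)
Step 7: in state D at pos -3, read 1 -> (D,1)->write 0,move R,goto B. Now: state=B, head=-2, tape[-4..2]=0001010 (head:   ^)
Step 8: in state B at pos -2, read 0 -> (B,0)->write 0,move L,goto A. Now: state=A, head=-3, tape[-4..2]=0001010 (head:  ^)
Step 9: in state A at pos -3, read 0 -> (A,0)->write 1,move L,goto C. Now: state=C, head=-4, tape[-5..2]=00101010 (head:  ^)
Step 10: in state C at pos -4, read 0 -> (C,0)->write 0,move L,goto D. Now: state=D, head=-5, tape[-6..2]=000101010 (head:  ^)
Step 11: in state D at pos -5, read 0 -> (D,0)->write 1,move R,goto A. Now: state=A, head=-4, tape[-6..2]=010101010 (head:   ^)
Step 12: in state A at pos -4, read 0 -> (A,0)->write 1,move L,goto C. Now: state=C, head=-5, tape[-6..2]=011101010 (head:  ^)
Step 13: in state C at pos -5, read 1 -> (C,1)->write 1,move R,goto B. Now: state=B, head=-4, tape[-6..2]=011101010 (head:   ^)
Step 14: in state B at pos -4, read 1 -> (B,1)->write 1,move R,goto C. Now: state=C, head=-3, tape[-6..2]=011101010 (head:    ^)
Step 15: in state C at pos -3, read 1 -> (C,1)->write 1,move R,goto B. Now: state=B, head=-2, tape[-6..2]=011101010 (head:     ^)
Step 16: in state B at pos -2, read 0 -> (B,0)->write 0,move L,goto A. Now: state=A, head=-3, tape[-6..2]=011101010 (head:    ^)
Step 17: in state A at pos -3, read 1 -> (A,1)->write 0,move L,goto H. Now: state=H, head=-4, tape[-6..2]=011001010 (head:   ^)
State H reached at step 17; 17 <= 18 -> yes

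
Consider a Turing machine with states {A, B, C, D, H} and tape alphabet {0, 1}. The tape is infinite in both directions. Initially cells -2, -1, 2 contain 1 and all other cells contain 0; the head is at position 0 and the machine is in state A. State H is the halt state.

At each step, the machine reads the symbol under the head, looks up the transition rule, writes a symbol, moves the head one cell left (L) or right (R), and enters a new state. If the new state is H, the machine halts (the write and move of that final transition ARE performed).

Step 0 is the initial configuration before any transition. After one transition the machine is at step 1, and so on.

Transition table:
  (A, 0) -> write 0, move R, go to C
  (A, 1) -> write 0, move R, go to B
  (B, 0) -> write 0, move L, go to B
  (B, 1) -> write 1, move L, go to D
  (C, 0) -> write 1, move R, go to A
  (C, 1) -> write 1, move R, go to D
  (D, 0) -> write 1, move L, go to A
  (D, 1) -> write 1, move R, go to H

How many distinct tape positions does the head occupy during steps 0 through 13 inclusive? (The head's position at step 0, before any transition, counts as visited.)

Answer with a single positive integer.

Answer: 7

Derivation:
Step 1: in state A at pos 0, read 0 -> (A,0)->write 0,move R,goto C. Now: state=C, head=1, tape[-3..3]=0110010 (head:     ^)
Step 2: in state C at pos 1, read 0 -> (C,0)->write 1,move R,goto A. Now: state=A, head=2, tape[-3..3]=0110110 (head:      ^)
Step 3: in state A at pos 2, read 1 -> (A,1)->write 0,move R,goto B. Now: state=B, head=3, tape[-3..4]=01101000 (head:       ^)
Step 4: in state B at pos 3, read 0 -> (B,0)->write 0,move L,goto B. Now: state=B, head=2, tape[-3..4]=01101000 (head:      ^)
Step 5: in state B at pos 2, read 0 -> (B,0)->write 0,move L,goto B. Now: state=B, head=1, tape[-3..4]=01101000 (head:     ^)
Step 6: in state B at pos 1, read 1 -> (B,1)->write 1,move L,goto D. Now: state=D, head=0, tape[-3..4]=01101000 (head:    ^)
Step 7: in state D at pos 0, read 0 -> (D,0)->write 1,move L,goto A. Now: state=A, head=-1, tape[-3..4]=01111000 (head:   ^)
Step 8: in state A at pos -1, read 1 -> (A,1)->write 0,move R,goto B. Now: state=B, head=0, tape[-3..4]=01011000 (head:    ^)
Step 9: in state B at pos 0, read 1 -> (B,1)->write 1,move L,goto D. Now: state=D, head=-1, tape[-3..4]=01011000 (head:   ^)
Step 10: in state D at pos -1, read 0 -> (D,0)->write 1,move L,goto A. Now: state=A, head=-2, tape[-3..4]=01111000 (head:  ^)
Step 11: in state A at pos -2, read 1 -> (A,1)->write 0,move R,goto B. Now: state=B, head=-1, tape[-3..4]=00111000 (head:   ^)
Step 12: in state B at pos -1, read 1 -> (B,1)->write 1,move L,goto D. Now: state=D, head=-2, tape[-3..4]=00111000 (head:  ^)
Step 13: in state D at pos -2, read 0 -> (D,0)->write 1,move L,goto A. Now: state=A, head=-3, tape[-4..4]=001111000 (head:  ^)
Head positions at steps 0..13: starting at 0, distinct positions visited = {-3, -2, -1, 0, 1, 2, 3} -> 7 position(s)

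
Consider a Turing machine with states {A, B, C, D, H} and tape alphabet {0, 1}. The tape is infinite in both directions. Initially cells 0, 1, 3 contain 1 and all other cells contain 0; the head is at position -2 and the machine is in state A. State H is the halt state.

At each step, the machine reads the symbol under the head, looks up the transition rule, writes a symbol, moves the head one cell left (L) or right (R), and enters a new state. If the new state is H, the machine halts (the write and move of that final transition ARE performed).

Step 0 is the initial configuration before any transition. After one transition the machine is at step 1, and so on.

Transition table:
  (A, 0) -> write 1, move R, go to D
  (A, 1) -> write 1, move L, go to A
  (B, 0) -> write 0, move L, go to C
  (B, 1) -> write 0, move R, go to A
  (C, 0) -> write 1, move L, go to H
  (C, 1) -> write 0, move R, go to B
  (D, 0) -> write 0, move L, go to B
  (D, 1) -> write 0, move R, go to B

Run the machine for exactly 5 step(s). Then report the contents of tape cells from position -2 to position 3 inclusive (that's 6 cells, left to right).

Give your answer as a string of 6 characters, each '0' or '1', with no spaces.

Answer: 010101

Derivation:
Step 1: in state A at pos -2, read 0 -> (A,0)->write 1,move R,goto D. Now: state=D, head=-1, tape[-3..4]=01011010 (head:   ^)
Step 2: in state D at pos -1, read 0 -> (D,0)->write 0,move L,goto B. Now: state=B, head=-2, tape[-3..4]=01011010 (head:  ^)
Step 3: in state B at pos -2, read 1 -> (B,1)->write 0,move R,goto A. Now: state=A, head=-1, tape[-3..4]=00011010 (head:   ^)
Step 4: in state A at pos -1, read 0 -> (A,0)->write 1,move R,goto D. Now: state=D, head=0, tape[-3..4]=00111010 (head:    ^)
Step 5: in state D at pos 0, read 1 -> (D,1)->write 0,move R,goto B. Now: state=B, head=1, tape[-3..4]=00101010 (head:     ^)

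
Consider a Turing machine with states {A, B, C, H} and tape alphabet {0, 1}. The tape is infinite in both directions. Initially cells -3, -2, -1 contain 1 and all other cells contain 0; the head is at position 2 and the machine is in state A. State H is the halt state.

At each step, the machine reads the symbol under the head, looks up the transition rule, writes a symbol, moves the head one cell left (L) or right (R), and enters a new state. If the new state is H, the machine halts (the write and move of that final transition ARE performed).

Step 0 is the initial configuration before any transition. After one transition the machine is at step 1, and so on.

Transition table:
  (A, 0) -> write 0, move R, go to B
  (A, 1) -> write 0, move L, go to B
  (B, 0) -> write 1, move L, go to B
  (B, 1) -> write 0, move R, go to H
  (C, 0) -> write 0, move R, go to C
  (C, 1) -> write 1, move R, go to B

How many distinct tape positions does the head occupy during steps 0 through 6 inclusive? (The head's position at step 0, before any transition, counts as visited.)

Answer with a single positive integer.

Step 1: in state A at pos 2, read 0 -> (A,0)->write 0,move R,goto B. Now: state=B, head=3, tape[-4..4]=011100000 (head:        ^)
Step 2: in state B at pos 3, read 0 -> (B,0)->write 1,move L,goto B. Now: state=B, head=2, tape[-4..4]=011100010 (head:       ^)
Step 3: in state B at pos 2, read 0 -> (B,0)->write 1,move L,goto B. Now: state=B, head=1, tape[-4..4]=011100110 (head:      ^)
Step 4: in state B at pos 1, read 0 -> (B,0)->write 1,move L,goto B. Now: state=B, head=0, tape[-4..4]=011101110 (head:     ^)
Step 5: in state B at pos 0, read 0 -> (B,0)->write 1,move L,goto B. Now: state=B, head=-1, tape[-4..4]=011111110 (head:    ^)
Step 6: in state B at pos -1, read 1 -> (B,1)->write 0,move R,goto H. Now: state=H, head=0, tape[-4..4]=011011110 (head:     ^)
Head positions at steps 0..6: starting at 2, distinct positions visited = {-1, 0, 1, 2, 3} -> 5 position(s)

Answer: 5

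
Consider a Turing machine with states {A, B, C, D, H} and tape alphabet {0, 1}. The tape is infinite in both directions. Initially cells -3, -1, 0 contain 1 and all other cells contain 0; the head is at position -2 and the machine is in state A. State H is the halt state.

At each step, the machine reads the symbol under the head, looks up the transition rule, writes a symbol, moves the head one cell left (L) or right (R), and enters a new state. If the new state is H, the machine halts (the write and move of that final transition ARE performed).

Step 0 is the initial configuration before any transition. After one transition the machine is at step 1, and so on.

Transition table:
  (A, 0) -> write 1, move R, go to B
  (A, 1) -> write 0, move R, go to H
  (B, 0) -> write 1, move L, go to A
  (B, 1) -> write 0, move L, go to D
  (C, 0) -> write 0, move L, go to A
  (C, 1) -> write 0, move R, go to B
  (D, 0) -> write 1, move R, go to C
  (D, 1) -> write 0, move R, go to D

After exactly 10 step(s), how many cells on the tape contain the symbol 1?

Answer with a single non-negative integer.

Answer: 3

Derivation:
Step 1: in state A at pos -2, read 0 -> (A,0)->write 1,move R,goto B. Now: state=B, head=-1, tape[-4..1]=011110 (head:    ^)
Step 2: in state B at pos -1, read 1 -> (B,1)->write 0,move L,goto D. Now: state=D, head=-2, tape[-4..1]=011010 (head:   ^)
Step 3: in state D at pos -2, read 1 -> (D,1)->write 0,move R,goto D. Now: state=D, head=-1, tape[-4..1]=010010 (head:    ^)
Step 4: in state D at pos -1, read 0 -> (D,0)->write 1,move R,goto C. Now: state=C, head=0, tape[-4..1]=010110 (head:     ^)
Step 5: in state C at pos 0, read 1 -> (C,1)->write 0,move R,goto B. Now: state=B, head=1, tape[-4..2]=0101000 (head:      ^)
Step 6: in state B at pos 1, read 0 -> (B,0)->write 1,move L,goto A. Now: state=A, head=0, tape[-4..2]=0101010 (head:     ^)
Step 7: in state A at pos 0, read 0 -> (A,0)->write 1,move R,goto B. Now: state=B, head=1, tape[-4..2]=0101110 (head:      ^)
Step 8: in state B at pos 1, read 1 -> (B,1)->write 0,move L,goto D. Now: state=D, head=0, tape[-4..2]=0101100 (head:     ^)
Step 9: in state D at pos 0, read 1 -> (D,1)->write 0,move R,goto D. Now: state=D, head=1, tape[-4..2]=0101000 (head:      ^)
Step 10: in state D at pos 1, read 0 -> (D,0)->write 1,move R,goto C. Now: state=C, head=2, tape[-4..3]=01010100 (head:       ^)
Cells containing 1 after step 10: {-3, -1, 1} -> 3 cell(s)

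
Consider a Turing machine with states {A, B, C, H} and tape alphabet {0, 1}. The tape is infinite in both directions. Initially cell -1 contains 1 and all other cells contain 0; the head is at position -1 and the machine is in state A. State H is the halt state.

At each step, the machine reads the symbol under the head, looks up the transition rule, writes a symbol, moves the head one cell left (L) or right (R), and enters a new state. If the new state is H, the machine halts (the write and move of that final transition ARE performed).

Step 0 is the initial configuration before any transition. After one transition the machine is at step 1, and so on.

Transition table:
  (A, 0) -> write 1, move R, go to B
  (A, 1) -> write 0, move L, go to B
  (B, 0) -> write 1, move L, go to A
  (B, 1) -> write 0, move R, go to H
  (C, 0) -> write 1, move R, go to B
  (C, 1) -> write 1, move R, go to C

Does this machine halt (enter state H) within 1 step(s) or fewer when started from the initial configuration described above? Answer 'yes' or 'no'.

Answer: no

Derivation:
Step 1: in state A at pos -1, read 1 -> (A,1)->write 0,move L,goto B. Now: state=B, head=-2, tape[-3..0]=0000 (head:  ^)
After 1 step(s): state = B (not H) -> not halted within 1 -> no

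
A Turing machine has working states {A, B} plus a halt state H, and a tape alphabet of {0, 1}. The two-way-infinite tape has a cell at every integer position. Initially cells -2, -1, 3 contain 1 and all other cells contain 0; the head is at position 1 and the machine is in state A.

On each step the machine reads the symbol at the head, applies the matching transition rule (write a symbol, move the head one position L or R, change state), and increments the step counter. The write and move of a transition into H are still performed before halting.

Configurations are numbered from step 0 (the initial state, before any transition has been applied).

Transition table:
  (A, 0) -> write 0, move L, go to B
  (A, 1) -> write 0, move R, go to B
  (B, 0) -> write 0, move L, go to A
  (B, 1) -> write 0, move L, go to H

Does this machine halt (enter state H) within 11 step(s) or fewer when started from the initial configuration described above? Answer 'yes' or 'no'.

Step 1: in state A at pos 1, read 0 -> (A,0)->write 0,move L,goto B. Now: state=B, head=0, tape[-3..4]=01100010 (head:    ^)
Step 2: in state B at pos 0, read 0 -> (B,0)->write 0,move L,goto A. Now: state=A, head=-1, tape[-3..4]=01100010 (head:   ^)
Step 3: in state A at pos -1, read 1 -> (A,1)->write 0,move R,goto B. Now: state=B, head=0, tape[-3..4]=01000010 (head:    ^)
Step 4: in state B at pos 0, read 0 -> (B,0)->write 0,move L,goto A. Now: state=A, head=-1, tape[-3..4]=01000010 (head:   ^)
Step 5: in state A at pos -1, read 0 -> (A,0)->write 0,move L,goto B. Now: state=B, head=-2, tape[-3..4]=01000010 (head:  ^)
Step 6: in state B at pos -2, read 1 -> (B,1)->write 0,move L,goto H. Now: state=H, head=-3, tape[-4..4]=000000010 (head:  ^)
State H reached at step 6; 6 <= 11 -> yes

Answer: yes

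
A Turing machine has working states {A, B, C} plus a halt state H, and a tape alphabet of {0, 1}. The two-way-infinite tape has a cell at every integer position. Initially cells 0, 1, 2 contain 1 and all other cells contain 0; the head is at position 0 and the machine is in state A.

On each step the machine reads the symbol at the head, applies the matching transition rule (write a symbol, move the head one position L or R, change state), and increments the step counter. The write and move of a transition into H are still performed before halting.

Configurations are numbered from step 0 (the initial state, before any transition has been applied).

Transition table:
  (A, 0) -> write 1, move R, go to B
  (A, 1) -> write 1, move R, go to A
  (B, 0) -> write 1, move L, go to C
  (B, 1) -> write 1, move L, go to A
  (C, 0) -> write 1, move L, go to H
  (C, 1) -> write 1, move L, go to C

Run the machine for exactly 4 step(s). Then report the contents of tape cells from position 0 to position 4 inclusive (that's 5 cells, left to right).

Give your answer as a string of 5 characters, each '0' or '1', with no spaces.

Step 1: in state A at pos 0, read 1 -> (A,1)->write 1,move R,goto A. Now: state=A, head=1, tape[-1..3]=01110 (head:   ^)
Step 2: in state A at pos 1, read 1 -> (A,1)->write 1,move R,goto A. Now: state=A, head=2, tape[-1..3]=01110 (head:    ^)
Step 3: in state A at pos 2, read 1 -> (A,1)->write 1,move R,goto A. Now: state=A, head=3, tape[-1..4]=011100 (head:     ^)
Step 4: in state A at pos 3, read 0 -> (A,0)->write 1,move R,goto B. Now: state=B, head=4, tape[-1..5]=0111100 (head:      ^)

Answer: 11110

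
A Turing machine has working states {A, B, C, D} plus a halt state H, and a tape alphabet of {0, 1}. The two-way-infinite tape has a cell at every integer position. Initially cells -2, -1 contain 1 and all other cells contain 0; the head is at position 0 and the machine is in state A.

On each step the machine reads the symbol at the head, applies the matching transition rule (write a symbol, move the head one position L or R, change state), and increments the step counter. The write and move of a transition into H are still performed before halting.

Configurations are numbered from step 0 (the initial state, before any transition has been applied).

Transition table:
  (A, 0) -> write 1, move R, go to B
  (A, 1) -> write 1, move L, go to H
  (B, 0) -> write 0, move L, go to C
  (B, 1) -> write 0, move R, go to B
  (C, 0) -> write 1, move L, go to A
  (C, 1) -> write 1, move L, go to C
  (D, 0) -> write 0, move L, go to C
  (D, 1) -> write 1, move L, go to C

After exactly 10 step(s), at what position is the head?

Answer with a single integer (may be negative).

Answer: 0

Derivation:
Step 1: in state A at pos 0, read 0 -> (A,0)->write 1,move R,goto B. Now: state=B, head=1, tape[-3..2]=011100 (head:     ^)
Step 2: in state B at pos 1, read 0 -> (B,0)->write 0,move L,goto C. Now: state=C, head=0, tape[-3..2]=011100 (head:    ^)
Step 3: in state C at pos 0, read 1 -> (C,1)->write 1,move L,goto C. Now: state=C, head=-1, tape[-3..2]=011100 (head:   ^)
Step 4: in state C at pos -1, read 1 -> (C,1)->write 1,move L,goto C. Now: state=C, head=-2, tape[-3..2]=011100 (head:  ^)
Step 5: in state C at pos -2, read 1 -> (C,1)->write 1,move L,goto C. Now: state=C, head=-3, tape[-4..2]=0011100 (head:  ^)
Step 6: in state C at pos -3, read 0 -> (C,0)->write 1,move L,goto A. Now: state=A, head=-4, tape[-5..2]=00111100 (head:  ^)
Step 7: in state A at pos -4, read 0 -> (A,0)->write 1,move R,goto B. Now: state=B, head=-3, tape[-5..2]=01111100 (head:   ^)
Step 8: in state B at pos -3, read 1 -> (B,1)->write 0,move R,goto B. Now: state=B, head=-2, tape[-5..2]=01011100 (head:    ^)
Step 9: in state B at pos -2, read 1 -> (B,1)->write 0,move R,goto B. Now: state=B, head=-1, tape[-5..2]=01001100 (head:     ^)
Step 10: in state B at pos -1, read 1 -> (B,1)->write 0,move R,goto B. Now: state=B, head=0, tape[-5..2]=01000100 (head:      ^)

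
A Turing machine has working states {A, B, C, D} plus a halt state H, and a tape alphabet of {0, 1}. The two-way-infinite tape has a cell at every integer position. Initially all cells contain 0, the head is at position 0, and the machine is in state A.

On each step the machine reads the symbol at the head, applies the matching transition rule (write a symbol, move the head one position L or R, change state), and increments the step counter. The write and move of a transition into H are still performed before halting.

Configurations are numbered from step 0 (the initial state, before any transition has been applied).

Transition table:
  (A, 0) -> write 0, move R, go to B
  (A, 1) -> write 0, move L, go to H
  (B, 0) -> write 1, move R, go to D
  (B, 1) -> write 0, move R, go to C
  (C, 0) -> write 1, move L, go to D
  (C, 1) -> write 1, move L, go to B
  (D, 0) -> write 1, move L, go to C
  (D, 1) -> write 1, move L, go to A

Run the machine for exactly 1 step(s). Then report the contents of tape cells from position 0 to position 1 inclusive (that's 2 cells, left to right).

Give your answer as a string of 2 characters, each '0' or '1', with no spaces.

Step 1: in state A at pos 0, read 0 -> (A,0)->write 0,move R,goto B. Now: state=B, head=1, tape[-1..2]=0000 (head:   ^)

Answer: 00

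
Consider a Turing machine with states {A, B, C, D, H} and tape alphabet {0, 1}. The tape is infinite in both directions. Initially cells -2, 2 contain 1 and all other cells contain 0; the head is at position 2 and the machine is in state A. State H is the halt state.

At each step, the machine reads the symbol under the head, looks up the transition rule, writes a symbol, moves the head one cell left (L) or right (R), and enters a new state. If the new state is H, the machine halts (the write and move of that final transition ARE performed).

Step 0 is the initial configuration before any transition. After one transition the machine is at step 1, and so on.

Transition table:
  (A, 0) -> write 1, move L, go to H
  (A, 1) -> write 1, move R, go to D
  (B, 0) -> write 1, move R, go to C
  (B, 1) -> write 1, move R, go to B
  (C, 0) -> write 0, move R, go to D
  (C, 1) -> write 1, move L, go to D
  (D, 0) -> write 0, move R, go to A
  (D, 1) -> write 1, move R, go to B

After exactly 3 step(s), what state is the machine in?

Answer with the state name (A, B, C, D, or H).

Step 1: in state A at pos 2, read 1 -> (A,1)->write 1,move R,goto D. Now: state=D, head=3, tape[-3..4]=01000100 (head:       ^)
Step 2: in state D at pos 3, read 0 -> (D,0)->write 0,move R,goto A. Now: state=A, head=4, tape[-3..5]=010001000 (head:        ^)
Step 3: in state A at pos 4, read 0 -> (A,0)->write 1,move L,goto H. Now: state=H, head=3, tape[-3..5]=010001010 (head:       ^)

Answer: H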